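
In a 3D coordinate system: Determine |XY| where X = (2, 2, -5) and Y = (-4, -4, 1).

d = √[(x₂-x₁)² + (y₂-y₁)² + (z₂-z₁)²]
  = √[(-6)² + (-6)² + 6²]
  = √[36 + 36 + 36]
  = √108
  ≈ 10.39

10.39


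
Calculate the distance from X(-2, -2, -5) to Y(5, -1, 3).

d = √[(x₂-x₁)² + (y₂-y₁)² + (z₂-z₁)²]
  = √[7² + 1² + 8²]
  = √[49 + 1 + 64]
  = √114
  ≈ 10.68

10.68


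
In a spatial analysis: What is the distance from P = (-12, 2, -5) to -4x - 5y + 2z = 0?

distance = |a·x₀ + b·y₀ + c·z₀ - d| / √(a² + b² + c²)
  = |(-4)·(-12) + (-5)·2 + 2·(-5) - 0| / √((-4)² + (-5)² + 2²)
  = |48 - 10 - 10 + 0| / √(16 + 25 + 4)
  = |28| / √45
  = 28 / 6.708
  ≈ 4.174

4.174


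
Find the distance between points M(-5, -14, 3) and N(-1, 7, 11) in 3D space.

d = √[(x₂-x₁)² + (y₂-y₁)² + (z₂-z₁)²]
  = √[4² + 21² + 8²]
  = √[16 + 441 + 64]
  = √521
  ≈ 22.83

22.83


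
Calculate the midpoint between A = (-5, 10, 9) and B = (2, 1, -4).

M = ((x₁+x₂)/2, (y₁+y₂)/2, (z₁+z₂)/2)
  = ((-5 + 2)/2, (10 + 1)/2, (9 - 4)/2)
  = (-3/2, 11/2, 5/2)
  = (-1.5, 5.5, 2.5)

(-1.5, 5.5, 2.5)


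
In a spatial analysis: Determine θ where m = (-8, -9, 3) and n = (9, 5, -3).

m·n = (-8)·9 + (-9)·5 + 3·(-3) = -72 - 45 - 9 = -126
|m| = √((-8)² + (-9)² + 3²) = √154 ≈ 12.41
|n| = √(9² + 5² + (-3)²) = √115 ≈ 10.72
cos θ = (m·n)/(|m||n|) = -126/(12.41·10.72) ≈ -0.9468
θ = arccos(-0.9468) ≈ 161.2°

161.2°


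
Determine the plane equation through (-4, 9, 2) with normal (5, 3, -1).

The plane through P with normal n = (a, b, c) satisfies n·(r - P) = 0,
i.e. ax + by + cz = a·x₀ + b·y₀ + c·z₀.
d = 5·(-4) + 3·9 + (-1)·2
  = -20 + 27 - 2
  = 5
Equation: 5x + 3y - z = 5

5x + 3y - z = 5


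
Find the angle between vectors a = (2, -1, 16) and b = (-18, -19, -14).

a·b = 2·(-18) + (-1)·(-19) + 16·(-14) = -36 + 19 - 224 = -241
|a| = √(2² + (-1)² + 16²) = √261 ≈ 16.16
|b| = √((-18)² + (-19)² + (-14)²) = √881 ≈ 29.68
cos θ = (a·b)/(|a||b|) = -241/(16.16·29.68) ≈ -0.5026
θ = arccos(-0.5026) ≈ 120.2°

120.2°


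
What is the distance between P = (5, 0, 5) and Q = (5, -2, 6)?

d = √[(x₂-x₁)² + (y₂-y₁)² + (z₂-z₁)²]
  = √[0² + (-2)² + 1²]
  = √[0 + 4 + 1]
  = √5
  ≈ 2.236

2.236


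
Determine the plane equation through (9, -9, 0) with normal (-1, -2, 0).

The plane through P with normal n = (a, b, c) satisfies n·(r - P) = 0,
i.e. ax + by + cz = a·x₀ + b·y₀ + c·z₀.
d = (-1)·9 + (-2)·(-9) + 0·0
  = -9 + 18 + 0
  = 9
Equation: -x - 2y = 9

-x - 2y = 9


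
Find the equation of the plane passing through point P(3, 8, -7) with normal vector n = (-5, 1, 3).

The plane through P with normal n = (a, b, c) satisfies n·(r - P) = 0,
i.e. ax + by + cz = a·x₀ + b·y₀ + c·z₀.
d = (-5)·3 + 1·8 + 3·(-7)
  = -15 + 8 - 21
  = -28
Equation: -5x + y + 3z = -28

-5x + y + 3z = -28


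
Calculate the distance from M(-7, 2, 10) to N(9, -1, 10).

d = √[(x₂-x₁)² + (y₂-y₁)² + (z₂-z₁)²]
  = √[16² + (-3)² + 0²]
  = √[256 + 9 + 0]
  = √265
  ≈ 16.28

16.28


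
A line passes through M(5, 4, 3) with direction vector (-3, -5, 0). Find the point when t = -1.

P(t) = M + t·d
  = (5 + (-3)·(-1), 4 + (-5)·(-1), 3 + 0·(-1))
  = (5 + 3, 4 + 5, 3 + 0)
  = (8, 9, 3)

(8, 9, 3)


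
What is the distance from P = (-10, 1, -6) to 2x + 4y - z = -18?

distance = |a·x₀ + b·y₀ + c·z₀ - d| / √(a² + b² + c²)
  = |2·(-10) + 4·1 + (-1)·(-6) - (-18)| / √(2² + 4² + (-1)²)
  = |-20 + 4 + 6 + 18| / √(4 + 16 + 1)
  = |8| / √21
  = 8 / 4.583
  ≈ 1.746

1.746


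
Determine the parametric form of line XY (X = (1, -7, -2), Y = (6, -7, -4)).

Direction vector d = Y - X = (6 - 1, -7 + 7, -4 + 2) = (5, 0, -2)
Parametric form r = X + t·d:
x = 1 + 5t, y = -7, z = -2 - 2t

x = 1 + 5t, y = -7, z = -2 - 2t


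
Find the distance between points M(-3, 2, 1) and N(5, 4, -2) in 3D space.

d = √[(x₂-x₁)² + (y₂-y₁)² + (z₂-z₁)²]
  = √[8² + 2² + (-3)²]
  = √[64 + 4 + 9]
  = √77
  ≈ 8.775

8.775


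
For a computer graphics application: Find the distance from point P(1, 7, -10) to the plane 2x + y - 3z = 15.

distance = |a·x₀ + b·y₀ + c·z₀ - d| / √(a² + b² + c²)
  = |2·1 + 1·7 + (-3)·(-10) - 15| / √(2² + 1² + (-3)²)
  = |2 + 7 + 30 - 15| / √(4 + 1 + 9)
  = |24| / √14
  = 24 / 3.742
  ≈ 6.414

6.414


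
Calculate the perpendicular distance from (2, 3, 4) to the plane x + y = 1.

distance = |a·x₀ + b·y₀ + c·z₀ - d| / √(a² + b² + c²)
  = |1·2 + 1·3 + 0·4 - 1| / √(1² + 1² + 0²)
  = |2 + 3 + 0 - 1| / √(1 + 1 + 0)
  = |4| / √2
  = 4 / 1.414
  ≈ 2.828

2.828


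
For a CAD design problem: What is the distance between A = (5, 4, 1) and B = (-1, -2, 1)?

d = √[(x₂-x₁)² + (y₂-y₁)² + (z₂-z₁)²]
  = √[(-6)² + (-6)² + 0²]
  = √[36 + 36 + 0]
  = √72
  ≈ 8.485

8.485


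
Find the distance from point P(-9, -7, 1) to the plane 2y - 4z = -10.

distance = |a·x₀ + b·y₀ + c·z₀ - d| / √(a² + b² + c²)
  = |0·(-9) + 2·(-7) + (-4)·1 - (-10)| / √(0² + 2² + (-4)²)
  = |0 - 14 - 4 + 10| / √(0 + 4 + 16)
  = |-8| / √20
  = 8 / 4.472
  ≈ 1.789

1.789


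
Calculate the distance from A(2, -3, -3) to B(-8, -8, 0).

d = √[(x₂-x₁)² + (y₂-y₁)² + (z₂-z₁)²]
  = √[(-10)² + (-5)² + 3²]
  = √[100 + 25 + 9]
  = √134
  ≈ 11.58

11.58


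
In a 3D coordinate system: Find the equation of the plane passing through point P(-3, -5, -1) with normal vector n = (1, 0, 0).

The plane through P with normal n = (a, b, c) satisfies n·(r - P) = 0,
i.e. ax + by + cz = a·x₀ + b·y₀ + c·z₀.
d = 1·(-3) + 0·(-5) + 0·(-1)
  = -3 + 0 + 0
  = -3
Equation: x = -3

x = -3


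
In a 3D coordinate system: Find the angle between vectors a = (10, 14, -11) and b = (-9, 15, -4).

a·b = 10·(-9) + 14·15 + (-11)·(-4) = -90 + 210 + 44 = 164
|a| = √(10² + 14² + (-11)²) = √417 ≈ 20.42
|b| = √((-9)² + 15² + (-4)²) = √322 ≈ 17.94
cos θ = (a·b)/(|a||b|) = 164/(20.42·17.94) ≈ 0.4476
θ = arccos(0.4476) ≈ 63.41°

63.41°


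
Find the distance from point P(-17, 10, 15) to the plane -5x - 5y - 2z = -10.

distance = |a·x₀ + b·y₀ + c·z₀ - d| / √(a² + b² + c²)
  = |(-5)·(-17) + (-5)·10 + (-2)·15 - (-10)| / √((-5)² + (-5)² + (-2)²)
  = |85 - 50 - 30 + 10| / √(25 + 25 + 4)
  = |15| / √54
  = 15 / 7.348
  ≈ 2.041

2.041


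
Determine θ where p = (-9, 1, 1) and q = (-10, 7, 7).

p·q = (-9)·(-10) + 1·7 + 1·7 = 90 + 7 + 7 = 104
|p| = √((-9)² + 1² + 1²) = √83 ≈ 9.11
|q| = √((-10)² + 7² + 7²) = √198 ≈ 14.07
cos θ = (p·q)/(|p||q|) = 104/(9.11·14.07) ≈ 0.8113
θ = arccos(0.8113) ≈ 35.78°

35.78°


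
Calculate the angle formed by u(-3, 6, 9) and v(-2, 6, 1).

u·v = (-3)·(-2) + 6·6 + 9·1 = 6 + 36 + 9 = 51
|u| = √((-3)² + 6² + 9²) = √126 ≈ 11.22
|v| = √((-2)² + 6² + 1²) = √41 ≈ 6.403
cos θ = (u·v)/(|u||v|) = 51/(11.22·6.403) ≈ 0.7096
θ = arccos(0.7096) ≈ 44.8°

44.8°


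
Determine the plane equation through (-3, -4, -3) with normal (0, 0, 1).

The plane through P with normal n = (a, b, c) satisfies n·(r - P) = 0,
i.e. ax + by + cz = a·x₀ + b·y₀ + c·z₀.
d = 0·(-3) + 0·(-4) + 1·(-3)
  = 0 + 0 - 3
  = -3
Equation: z = -3

z = -3


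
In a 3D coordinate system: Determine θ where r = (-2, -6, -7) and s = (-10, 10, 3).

r·s = (-2)·(-10) + (-6)·10 + (-7)·3 = 20 - 60 - 21 = -61
|r| = √((-2)² + (-6)² + (-7)²) = √89 ≈ 9.434
|s| = √((-10)² + 10² + 3²) = √209 ≈ 14.46
cos θ = (r·s)/(|r||s|) = -61/(9.434·14.46) ≈ -0.4473
θ = arccos(-0.4473) ≈ 116.6°

116.6°


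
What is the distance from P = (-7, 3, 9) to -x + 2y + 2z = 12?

distance = |a·x₀ + b·y₀ + c·z₀ - d| / √(a² + b² + c²)
  = |(-1)·(-7) + 2·3 + 2·9 - 12| / √((-1)² + 2² + 2²)
  = |7 + 6 + 18 - 12| / √(1 + 4 + 4)
  = |19| / √9
  = 19 / 3
  ≈ 6.333

6.333


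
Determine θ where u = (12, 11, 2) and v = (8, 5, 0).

u·v = 12·8 + 11·5 + 2·0 = 96 + 55 + 0 = 151
|u| = √(12² + 11² + 2²) = √269 ≈ 16.4
|v| = √(8² + 5² + 0²) = √89 ≈ 9.434
cos θ = (u·v)/(|u||v|) = 151/(16.4·9.434) ≈ 0.9759
θ = arccos(0.9759) ≈ 12.6°

12.6°


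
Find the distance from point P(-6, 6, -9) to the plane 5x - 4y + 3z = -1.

distance = |a·x₀ + b·y₀ + c·z₀ - d| / √(a² + b² + c²)
  = |5·(-6) + (-4)·6 + 3·(-9) - (-1)| / √(5² + (-4)² + 3²)
  = |-30 - 24 - 27 + 1| / √(25 + 16 + 9)
  = |-80| / √50
  = 80 / 7.071
  ≈ 11.31

11.31


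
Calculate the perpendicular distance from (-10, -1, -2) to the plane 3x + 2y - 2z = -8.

distance = |a·x₀ + b·y₀ + c·z₀ - d| / √(a² + b² + c²)
  = |3·(-10) + 2·(-1) + (-2)·(-2) - (-8)| / √(3² + 2² + (-2)²)
  = |-30 - 2 + 4 + 8| / √(9 + 4 + 4)
  = |-20| / √17
  = 20 / 4.123
  ≈ 4.851

4.851


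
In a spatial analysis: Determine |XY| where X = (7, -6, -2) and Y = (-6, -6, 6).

d = √[(x₂-x₁)² + (y₂-y₁)² + (z₂-z₁)²]
  = √[(-13)² + 0² + 8²]
  = √[169 + 0 + 64]
  = √233
  ≈ 15.26

15.26


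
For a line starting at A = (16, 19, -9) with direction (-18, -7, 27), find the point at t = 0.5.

P(t) = A + t·d
  = (16 + (-18)·0.5, 19 + (-7)·0.5, -9 + 27·0.5)
  = (16 - 9, 19 - 3.5, -9 + 13.5)
  = (7, 15.5, 4.5)

(7, 15.5, 4.5)


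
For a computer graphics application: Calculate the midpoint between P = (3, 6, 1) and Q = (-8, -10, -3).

M = ((x₁+x₂)/2, (y₁+y₂)/2, (z₁+z₂)/2)
  = ((3 - 8)/2, (6 - 10)/2, (1 - 3)/2)
  = (-5/2, -4/2, -2/2)
  = (-2.5, -2, -1)

(-2.5, -2, -1)


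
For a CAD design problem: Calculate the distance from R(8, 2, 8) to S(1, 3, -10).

d = √[(x₂-x₁)² + (y₂-y₁)² + (z₂-z₁)²]
  = √[(-7)² + 1² + (-18)²]
  = √[49 + 1 + 324]
  = √374
  ≈ 19.34

19.34


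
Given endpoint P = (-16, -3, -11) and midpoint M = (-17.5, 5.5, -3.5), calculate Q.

Q = 2M - P
  = (2·(-17.5) - (-16), 2·5.5 - (-3), 2·(-3.5) - (-11))
  = (-35 + 16, 11 + 3, -7 + 11)
  = (-19, 14, 4)

(-19, 14, 4)


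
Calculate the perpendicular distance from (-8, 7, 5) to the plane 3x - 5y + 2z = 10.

distance = |a·x₀ + b·y₀ + c·z₀ - d| / √(a² + b² + c²)
  = |3·(-8) + (-5)·7 + 2·5 - 10| / √(3² + (-5)² + 2²)
  = |-24 - 35 + 10 - 10| / √(9 + 25 + 4)
  = |-59| / √38
  = 59 / 6.164
  ≈ 9.571

9.571


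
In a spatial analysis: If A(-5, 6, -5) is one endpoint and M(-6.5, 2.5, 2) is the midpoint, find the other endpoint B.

B = 2M - A
  = (2·(-6.5) - (-5), 2·2.5 - 6, 2·2 - (-5))
  = (-13 + 5, 5 - 6, 4 + 5)
  = (-8, -1, 9)

(-8, -1, 9)


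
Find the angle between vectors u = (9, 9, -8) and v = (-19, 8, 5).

u·v = 9·(-19) + 9·8 + (-8)·5 = -171 + 72 - 40 = -139
|u| = √(9² + 9² + (-8)²) = √226 ≈ 15.03
|v| = √((-19)² + 8² + 5²) = √450 ≈ 21.21
cos θ = (u·v)/(|u||v|) = -139/(15.03·21.21) ≈ -0.4359
θ = arccos(-0.4359) ≈ 115.8°

115.8°


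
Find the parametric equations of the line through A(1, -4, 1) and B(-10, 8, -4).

Direction vector d = B - A = (-10 - 1, 8 + 4, -4 - 1) = (-11, 12, -5)
Parametric form r = A + t·d:
x = 1 - 11t, y = -4 + 12t, z = 1 - 5t

x = 1 - 11t, y = -4 + 12t, z = 1 - 5t


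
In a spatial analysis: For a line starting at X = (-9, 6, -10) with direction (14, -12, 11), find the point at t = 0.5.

P(t) = X + t·d
  = (-9 + 14·0.5, 6 + (-12)·0.5, -10 + 11·0.5)
  = (-9 + 7, 6 - 6, -10 + 5.5)
  = (-2, 0, -4.5)

(-2, 0, -4.5)


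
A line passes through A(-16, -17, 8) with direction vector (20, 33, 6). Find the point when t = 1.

P(t) = A + t·d
  = (-16 + 20·1, -17 + 33·1, 8 + 6·1)
  = (-16 + 20, -17 + 33, 8 + 6)
  = (4, 16, 14)

(4, 16, 14)


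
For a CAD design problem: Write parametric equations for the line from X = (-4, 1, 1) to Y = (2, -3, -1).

Direction vector d = Y - X = (2 + 4, -3 - 1, -1 - 1) = (6, -4, -2)
Parametric form r = X + t·d:
x = -4 + 6t, y = 1 - 4t, z = 1 - 2t

x = -4 + 6t, y = 1 - 4t, z = 1 - 2t


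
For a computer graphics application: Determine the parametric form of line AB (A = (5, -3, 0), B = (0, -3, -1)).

Direction vector d = B - A = (0 - 5, -3 + 3, -1 + 0) = (-5, 0, -1)
Parametric form r = A + t·d:
x = 5 - 5t, y = -3, z = 0 - t

x = 5 - 5t, y = -3, z = 0 - t


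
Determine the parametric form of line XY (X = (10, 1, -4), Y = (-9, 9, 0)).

Direction vector d = Y - X = (-9 - 10, 9 - 1, 0 + 4) = (-19, 8, 4)
Parametric form r = X + t·d:
x = 10 - 19t, y = 1 + 8t, z = -4 + 4t

x = 10 - 19t, y = 1 + 8t, z = -4 + 4t


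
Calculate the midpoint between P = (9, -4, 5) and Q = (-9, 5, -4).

M = ((x₁+x₂)/2, (y₁+y₂)/2, (z₁+z₂)/2)
  = ((9 - 9)/2, (-4 + 5)/2, (5 - 4)/2)
  = (0/2, 1/2, 1/2)
  = (0, 0.5, 0.5)

(0, 0.5, 0.5)


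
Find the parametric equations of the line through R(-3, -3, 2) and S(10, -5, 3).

Direction vector d = S - R = (10 + 3, -5 + 3, 3 - 2) = (13, -2, 1)
Parametric form r = R + t·d:
x = -3 + 13t, y = -3 - 2t, z = 2 + t

x = -3 + 13t, y = -3 - 2t, z = 2 + t


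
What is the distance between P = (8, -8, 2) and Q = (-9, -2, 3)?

d = √[(x₂-x₁)² + (y₂-y₁)² + (z₂-z₁)²]
  = √[(-17)² + 6² + 1²]
  = √[289 + 36 + 1]
  = √326
  ≈ 18.06

18.06


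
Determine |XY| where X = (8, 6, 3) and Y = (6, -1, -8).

d = √[(x₂-x₁)² + (y₂-y₁)² + (z₂-z₁)²]
  = √[(-2)² + (-7)² + (-11)²]
  = √[4 + 49 + 121]
  = √174
  ≈ 13.19

13.19


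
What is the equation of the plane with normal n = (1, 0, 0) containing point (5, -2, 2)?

The plane through P with normal n = (a, b, c) satisfies n·(r - P) = 0,
i.e. ax + by + cz = a·x₀ + b·y₀ + c·z₀.
d = 1·5 + 0·(-2) + 0·2
  = 5 + 0 + 0
  = 5
Equation: x = 5

x = 5


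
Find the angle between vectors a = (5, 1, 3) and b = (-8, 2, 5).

a·b = 5·(-8) + 1·2 + 3·5 = -40 + 2 + 15 = -23
|a| = √(5² + 1² + 3²) = √35 ≈ 5.916
|b| = √((-8)² + 2² + 5²) = √93 ≈ 9.644
cos θ = (a·b)/(|a||b|) = -23/(5.916·9.644) ≈ -0.4031
θ = arccos(-0.4031) ≈ 113.8°

113.8°


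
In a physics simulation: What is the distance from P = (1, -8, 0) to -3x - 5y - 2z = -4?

distance = |a·x₀ + b·y₀ + c·z₀ - d| / √(a² + b² + c²)
  = |(-3)·1 + (-5)·(-8) + (-2)·0 - (-4)| / √((-3)² + (-5)² + (-2)²)
  = |-3 + 40 + 0 + 4| / √(9 + 25 + 4)
  = |41| / √38
  = 41 / 6.164
  ≈ 6.651

6.651


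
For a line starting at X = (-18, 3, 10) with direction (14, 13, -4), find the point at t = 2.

P(t) = X + t·d
  = (-18 + 14·2, 3 + 13·2, 10 + (-4)·2)
  = (-18 + 28, 3 + 26, 10 - 8)
  = (10, 29, 2)

(10, 29, 2)


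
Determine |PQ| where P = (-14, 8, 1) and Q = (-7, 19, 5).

d = √[(x₂-x₁)² + (y₂-y₁)² + (z₂-z₁)²]
  = √[7² + 11² + 4²]
  = √[49 + 121 + 16]
  = √186
  ≈ 13.64

13.64


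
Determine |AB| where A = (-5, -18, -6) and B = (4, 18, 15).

d = √[(x₂-x₁)² + (y₂-y₁)² + (z₂-z₁)²]
  = √[9² + 36² + 21²]
  = √[81 + 1296 + 441]
  = √1818
  ≈ 42.64

42.64


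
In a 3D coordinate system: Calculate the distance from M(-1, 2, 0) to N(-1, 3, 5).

d = √[(x₂-x₁)² + (y₂-y₁)² + (z₂-z₁)²]
  = √[0² + 1² + 5²]
  = √[0 + 1 + 25]
  = √26
  ≈ 5.099

5.099


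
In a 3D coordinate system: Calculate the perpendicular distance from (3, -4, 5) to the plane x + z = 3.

distance = |a·x₀ + b·y₀ + c·z₀ - d| / √(a² + b² + c²)
  = |1·3 + 0·(-4) + 1·5 - 3| / √(1² + 0² + 1²)
  = |3 + 0 + 5 - 3| / √(1 + 0 + 1)
  = |5| / √2
  = 5 / 1.414
  ≈ 3.536

3.536


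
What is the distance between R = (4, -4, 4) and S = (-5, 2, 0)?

d = √[(x₂-x₁)² + (y₂-y₁)² + (z₂-z₁)²]
  = √[(-9)² + 6² + (-4)²]
  = √[81 + 36 + 16]
  = √133
  ≈ 11.53

11.53


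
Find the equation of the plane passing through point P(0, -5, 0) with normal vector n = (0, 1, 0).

The plane through P with normal n = (a, b, c) satisfies n·(r - P) = 0,
i.e. ax + by + cz = a·x₀ + b·y₀ + c·z₀.
d = 0·0 + 1·(-5) + 0·0
  = 0 - 5 + 0
  = -5
Equation: y = -5

y = -5


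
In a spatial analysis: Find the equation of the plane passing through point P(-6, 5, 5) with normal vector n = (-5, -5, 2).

The plane through P with normal n = (a, b, c) satisfies n·(r - P) = 0,
i.e. ax + by + cz = a·x₀ + b·y₀ + c·z₀.
d = (-5)·(-6) + (-5)·5 + 2·5
  = 30 - 25 + 10
  = 15
Equation: -5x - 5y + 2z = 15

-5x - 5y + 2z = 15


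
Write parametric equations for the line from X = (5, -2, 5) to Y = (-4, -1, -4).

Direction vector d = Y - X = (-4 - 5, -1 + 2, -4 - 5) = (-9, 1, -9)
Parametric form r = X + t·d:
x = 5 - 9t, y = -2 + t, z = 5 - 9t

x = 5 - 9t, y = -2 + t, z = 5 - 9t


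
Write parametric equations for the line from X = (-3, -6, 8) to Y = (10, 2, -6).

Direction vector d = Y - X = (10 + 3, 2 + 6, -6 - 8) = (13, 8, -14)
Parametric form r = X + t·d:
x = -3 + 13t, y = -6 + 8t, z = 8 - 14t

x = -3 + 13t, y = -6 + 8t, z = 8 - 14t


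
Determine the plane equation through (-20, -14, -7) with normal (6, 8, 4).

The plane through P with normal n = (a, b, c) satisfies n·(r - P) = 0,
i.e. ax + by + cz = a·x₀ + b·y₀ + c·z₀.
d = 6·(-20) + 8·(-14) + 4·(-7)
  = -120 - 112 - 28
  = -260
Equation: 6x + 8y + 4z = -260

6x + 8y + 4z = -260


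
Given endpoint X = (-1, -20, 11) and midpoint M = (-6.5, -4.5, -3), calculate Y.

Y = 2M - X
  = (2·(-6.5) - (-1), 2·(-4.5) - (-20), 2·(-3) - 11)
  = (-13 + 1, -9 + 20, -6 - 11)
  = (-12, 11, -17)

(-12, 11, -17)


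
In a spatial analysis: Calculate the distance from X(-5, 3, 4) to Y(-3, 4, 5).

d = √[(x₂-x₁)² + (y₂-y₁)² + (z₂-z₁)²]
  = √[2² + 1² + 1²]
  = √[4 + 1 + 1]
  = √6
  ≈ 2.449

2.449


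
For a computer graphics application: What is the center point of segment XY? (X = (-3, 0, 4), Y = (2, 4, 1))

M = ((x₁+x₂)/2, (y₁+y₂)/2, (z₁+z₂)/2)
  = ((-3 + 2)/2, (0 + 4)/2, (4 + 1)/2)
  = (-1/2, 4/2, 5/2)
  = (-0.5, 2, 2.5)

(-0.5, 2, 2.5)


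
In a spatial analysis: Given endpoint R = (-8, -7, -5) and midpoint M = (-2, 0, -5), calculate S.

S = 2M - R
  = (2·(-2) - (-8), 2·0 - (-7), 2·(-5) - (-5))
  = (-4 + 8, 0 + 7, -10 + 5)
  = (4, 7, -5)

(4, 7, -5)


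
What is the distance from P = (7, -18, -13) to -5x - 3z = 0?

distance = |a·x₀ + b·y₀ + c·z₀ - d| / √(a² + b² + c²)
  = |(-5)·7 + 0·(-18) + (-3)·(-13) - 0| / √((-5)² + 0² + (-3)²)
  = |-35 + 0 + 39 + 0| / √(25 + 0 + 9)
  = |4| / √34
  = 4 / 5.831
  ≈ 0.686

0.686


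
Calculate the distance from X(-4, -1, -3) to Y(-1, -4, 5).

d = √[(x₂-x₁)² + (y₂-y₁)² + (z₂-z₁)²]
  = √[3² + (-3)² + 8²]
  = √[9 + 9 + 64]
  = √82
  ≈ 9.055

9.055


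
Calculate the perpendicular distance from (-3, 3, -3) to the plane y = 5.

distance = |a·x₀ + b·y₀ + c·z₀ - d| / √(a² + b² + c²)
  = |0·(-3) + 1·3 + 0·(-3) - 5| / √(0² + 1² + 0²)
  = |0 + 3 + 0 - 5| / √(0 + 1 + 0)
  = |-2| / √1
  = 2 / 1
  ≈ 2

2


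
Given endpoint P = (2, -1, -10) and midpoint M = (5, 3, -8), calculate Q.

Q = 2M - P
  = (2·5 - 2, 2·3 - (-1), 2·(-8) - (-10))
  = (10 - 2, 6 + 1, -16 + 10)
  = (8, 7, -6)

(8, 7, -6)


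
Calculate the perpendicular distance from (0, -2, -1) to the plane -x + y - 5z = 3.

distance = |a·x₀ + b·y₀ + c·z₀ - d| / √(a² + b² + c²)
  = |(-1)·0 + 1·(-2) + (-5)·(-1) - 3| / √((-1)² + 1² + (-5)²)
  = |0 - 2 + 5 - 3| / √(1 + 1 + 25)
  = |0| / √27
  = 0 / 5.196
  ≈ 0

0


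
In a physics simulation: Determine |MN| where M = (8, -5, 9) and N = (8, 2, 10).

d = √[(x₂-x₁)² + (y₂-y₁)² + (z₂-z₁)²]
  = √[0² + 7² + 1²]
  = √[0 + 49 + 1]
  = √50
  ≈ 7.071

7.071


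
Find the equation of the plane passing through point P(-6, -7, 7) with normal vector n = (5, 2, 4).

The plane through P with normal n = (a, b, c) satisfies n·(r - P) = 0,
i.e. ax + by + cz = a·x₀ + b·y₀ + c·z₀.
d = 5·(-6) + 2·(-7) + 4·7
  = -30 - 14 + 28
  = -16
Equation: 5x + 2y + 4z = -16

5x + 2y + 4z = -16


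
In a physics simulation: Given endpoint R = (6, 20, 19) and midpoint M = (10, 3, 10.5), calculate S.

S = 2M - R
  = (2·10 - 6, 2·3 - 20, 2·10.5 - 19)
  = (20 - 6, 6 - 20, 21 - 19)
  = (14, -14, 2)

(14, -14, 2)


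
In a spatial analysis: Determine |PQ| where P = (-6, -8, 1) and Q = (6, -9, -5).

d = √[(x₂-x₁)² + (y₂-y₁)² + (z₂-z₁)²]
  = √[12² + (-1)² + (-6)²]
  = √[144 + 1 + 36]
  = √181
  ≈ 13.45

13.45


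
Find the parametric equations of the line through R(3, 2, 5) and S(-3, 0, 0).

Direction vector d = S - R = (-3 - 3, 0 - 2, 0 - 5) = (-6, -2, -5)
Parametric form r = R + t·d:
x = 3 - 6t, y = 2 - 2t, z = 5 - 5t

x = 3 - 6t, y = 2 - 2t, z = 5 - 5t


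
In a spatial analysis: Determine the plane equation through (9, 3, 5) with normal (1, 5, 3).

The plane through P with normal n = (a, b, c) satisfies n·(r - P) = 0,
i.e. ax + by + cz = a·x₀ + b·y₀ + c·z₀.
d = 1·9 + 5·3 + 3·5
  = 9 + 15 + 15
  = 39
Equation: x + 5y + 3z = 39

x + 5y + 3z = 39


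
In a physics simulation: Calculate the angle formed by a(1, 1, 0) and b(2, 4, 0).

a·b = 1·2 + 1·4 + 0·0 = 2 + 4 + 0 = 6
|a| = √(1² + 1² + 0²) = √2 ≈ 1.414
|b| = √(2² + 4² + 0²) = √20 ≈ 4.472
cos θ = (a·b)/(|a||b|) = 6/(1.414·4.472) ≈ 0.9487
θ = arccos(0.9487) ≈ 18.43°

18.43°


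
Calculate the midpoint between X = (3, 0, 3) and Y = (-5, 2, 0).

M = ((x₁+x₂)/2, (y₁+y₂)/2, (z₁+z₂)/2)
  = ((3 - 5)/2, (0 + 2)/2, (3 + 0)/2)
  = (-2/2, 2/2, 3/2)
  = (-1, 1, 1.5)

(-1, 1, 1.5)


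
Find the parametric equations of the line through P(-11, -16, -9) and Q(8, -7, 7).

Direction vector d = Q - P = (8 + 11, -7 + 16, 7 + 9) = (19, 9, 16)
Parametric form r = P + t·d:
x = -11 + 19t, y = -16 + 9t, z = -9 + 16t

x = -11 + 19t, y = -16 + 9t, z = -9 + 16t


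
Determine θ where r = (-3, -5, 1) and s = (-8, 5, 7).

r·s = (-3)·(-8) + (-5)·5 + 1·7 = 24 - 25 + 7 = 6
|r| = √((-3)² + (-5)² + 1²) = √35 ≈ 5.916
|s| = √((-8)² + 5² + 7²) = √138 ≈ 11.75
cos θ = (r·s)/(|r||s|) = 6/(5.916·11.75) ≈ 0.08633
θ = arccos(0.08633) ≈ 85.05°

85.05°


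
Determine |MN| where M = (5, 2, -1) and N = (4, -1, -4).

d = √[(x₂-x₁)² + (y₂-y₁)² + (z₂-z₁)²]
  = √[(-1)² + (-3)² + (-3)²]
  = √[1 + 9 + 9]
  = √19
  ≈ 4.359

4.359


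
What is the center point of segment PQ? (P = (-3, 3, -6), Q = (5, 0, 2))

M = ((x₁+x₂)/2, (y₁+y₂)/2, (z₁+z₂)/2)
  = ((-3 + 5)/2, (3 + 0)/2, (-6 + 2)/2)
  = (2/2, 3/2, -4/2)
  = (1, 1.5, -2)

(1, 1.5, -2)


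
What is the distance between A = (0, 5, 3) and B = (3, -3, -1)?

d = √[(x₂-x₁)² + (y₂-y₁)² + (z₂-z₁)²]
  = √[3² + (-8)² + (-4)²]
  = √[9 + 64 + 16]
  = √89
  ≈ 9.434

9.434


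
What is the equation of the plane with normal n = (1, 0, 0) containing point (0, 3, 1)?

The plane through P with normal n = (a, b, c) satisfies n·(r - P) = 0,
i.e. ax + by + cz = a·x₀ + b·y₀ + c·z₀.
d = 1·0 + 0·3 + 0·1
  = 0 + 0 + 0
  = 0
Equation: x = 0

x = 0


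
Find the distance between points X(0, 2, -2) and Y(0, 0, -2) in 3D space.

d = √[(x₂-x₁)² + (y₂-y₁)² + (z₂-z₁)²]
  = √[0² + (-2)² + 0²]
  = √[0 + 4 + 0]
  = √4
  ≈ 2

2


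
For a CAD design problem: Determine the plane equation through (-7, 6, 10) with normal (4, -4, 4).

The plane through P with normal n = (a, b, c) satisfies n·(r - P) = 0,
i.e. ax + by + cz = a·x₀ + b·y₀ + c·z₀.
d = 4·(-7) + (-4)·6 + 4·10
  = -28 - 24 + 40
  = -12
Equation: 4x - 4y + 4z = -12

4x - 4y + 4z = -12


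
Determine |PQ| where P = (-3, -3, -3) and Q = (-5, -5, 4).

d = √[(x₂-x₁)² + (y₂-y₁)² + (z₂-z₁)²]
  = √[(-2)² + (-2)² + 7²]
  = √[4 + 4 + 49]
  = √57
  ≈ 7.55

7.55


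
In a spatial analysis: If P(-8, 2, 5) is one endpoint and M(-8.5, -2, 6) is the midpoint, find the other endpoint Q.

Q = 2M - P
  = (2·(-8.5) - (-8), 2·(-2) - 2, 2·6 - 5)
  = (-17 + 8, -4 - 2, 12 - 5)
  = (-9, -6, 7)

(-9, -6, 7)


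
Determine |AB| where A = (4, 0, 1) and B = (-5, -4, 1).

d = √[(x₂-x₁)² + (y₂-y₁)² + (z₂-z₁)²]
  = √[(-9)² + (-4)² + 0²]
  = √[81 + 16 + 0]
  = √97
  ≈ 9.849

9.849


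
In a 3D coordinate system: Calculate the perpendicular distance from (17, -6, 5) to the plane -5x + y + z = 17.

distance = |a·x₀ + b·y₀ + c·z₀ - d| / √(a² + b² + c²)
  = |(-5)·17 + 1·(-6) + 1·5 - 17| / √((-5)² + 1² + 1²)
  = |-85 - 6 + 5 - 17| / √(25 + 1 + 1)
  = |-103| / √27
  = 103 / 5.196
  ≈ 19.82

19.82


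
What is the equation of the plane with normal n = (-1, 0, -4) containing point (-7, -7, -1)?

The plane through P with normal n = (a, b, c) satisfies n·(r - P) = 0,
i.e. ax + by + cz = a·x₀ + b·y₀ + c·z₀.
d = (-1)·(-7) + 0·(-7) + (-4)·(-1)
  = 7 + 0 + 4
  = 11
Equation: -x - 4z = 11

-x - 4z = 11


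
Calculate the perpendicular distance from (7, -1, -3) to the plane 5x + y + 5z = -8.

distance = |a·x₀ + b·y₀ + c·z₀ - d| / √(a² + b² + c²)
  = |5·7 + 1·(-1) + 5·(-3) - (-8)| / √(5² + 1² + 5²)
  = |35 - 1 - 15 + 8| / √(25 + 1 + 25)
  = |27| / √51
  = 27 / 7.141
  ≈ 3.781

3.781


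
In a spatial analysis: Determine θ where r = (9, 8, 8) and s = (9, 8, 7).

r·s = 9·9 + 8·8 + 8·7 = 81 + 64 + 56 = 201
|r| = √(9² + 8² + 8²) = √209 ≈ 14.46
|s| = √(9² + 8² + 7²) = √194 ≈ 13.93
cos θ = (r·s)/(|r||s|) = 201/(14.46·13.93) ≈ 0.9982
θ = arccos(0.9982) ≈ 3.428°

3.428°


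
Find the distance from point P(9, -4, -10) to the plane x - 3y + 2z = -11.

distance = |a·x₀ + b·y₀ + c·z₀ - d| / √(a² + b² + c²)
  = |1·9 + (-3)·(-4) + 2·(-10) - (-11)| / √(1² + (-3)² + 2²)
  = |9 + 12 - 20 + 11| / √(1 + 9 + 4)
  = |12| / √14
  = 12 / 3.742
  ≈ 3.207

3.207


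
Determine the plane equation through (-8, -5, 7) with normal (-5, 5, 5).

The plane through P with normal n = (a, b, c) satisfies n·(r - P) = 0,
i.e. ax + by + cz = a·x₀ + b·y₀ + c·z₀.
d = (-5)·(-8) + 5·(-5) + 5·7
  = 40 - 25 + 35
  = 50
Equation: -5x + 5y + 5z = 50

-5x + 5y + 5z = 50


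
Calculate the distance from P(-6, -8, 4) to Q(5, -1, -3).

d = √[(x₂-x₁)² + (y₂-y₁)² + (z₂-z₁)²]
  = √[11² + 7² + (-7)²]
  = √[121 + 49 + 49]
  = √219
  ≈ 14.8

14.8


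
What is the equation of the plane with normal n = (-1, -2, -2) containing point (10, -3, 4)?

The plane through P with normal n = (a, b, c) satisfies n·(r - P) = 0,
i.e. ax + by + cz = a·x₀ + b·y₀ + c·z₀.
d = (-1)·10 + (-2)·(-3) + (-2)·4
  = -10 + 6 - 8
  = -12
Equation: -x - 2y - 2z = -12

-x - 2y - 2z = -12


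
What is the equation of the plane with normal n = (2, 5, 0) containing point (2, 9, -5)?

The plane through P with normal n = (a, b, c) satisfies n·(r - P) = 0,
i.e. ax + by + cz = a·x₀ + b·y₀ + c·z₀.
d = 2·2 + 5·9 + 0·(-5)
  = 4 + 45 + 0
  = 49
Equation: 2x + 5y = 49

2x + 5y = 49


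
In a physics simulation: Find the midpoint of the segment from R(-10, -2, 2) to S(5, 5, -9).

M = ((x₁+x₂)/2, (y₁+y₂)/2, (z₁+z₂)/2)
  = ((-10 + 5)/2, (-2 + 5)/2, (2 - 9)/2)
  = (-5/2, 3/2, -7/2)
  = (-2.5, 1.5, -3.5)

(-2.5, 1.5, -3.5)


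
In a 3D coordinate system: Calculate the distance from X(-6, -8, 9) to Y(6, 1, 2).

d = √[(x₂-x₁)² + (y₂-y₁)² + (z₂-z₁)²]
  = √[12² + 9² + (-7)²]
  = √[144 + 81 + 49]
  = √274
  ≈ 16.55

16.55


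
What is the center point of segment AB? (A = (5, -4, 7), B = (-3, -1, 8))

M = ((x₁+x₂)/2, (y₁+y₂)/2, (z₁+z₂)/2)
  = ((5 - 3)/2, (-4 - 1)/2, (7 + 8)/2)
  = (2/2, -5/2, 15/2)
  = (1, -2.5, 7.5)

(1, -2.5, 7.5)


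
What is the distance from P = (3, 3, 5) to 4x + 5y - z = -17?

distance = |a·x₀ + b·y₀ + c·z₀ - d| / √(a² + b² + c²)
  = |4·3 + 5·3 + (-1)·5 - (-17)| / √(4² + 5² + (-1)²)
  = |12 + 15 - 5 + 17| / √(16 + 25 + 1)
  = |39| / √42
  = 39 / 6.481
  ≈ 6.018

6.018


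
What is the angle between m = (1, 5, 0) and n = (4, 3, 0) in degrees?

m·n = 1·4 + 5·3 + 0·0 = 4 + 15 + 0 = 19
|m| = √(1² + 5² + 0²) = √26 ≈ 5.099
|n| = √(4² + 3² + 0²) = √25 ≈ 5
cos θ = (m·n)/(|m||n|) = 19/(5.099·5) ≈ 0.7452
θ = arccos(0.7452) ≈ 41.82°

41.82°


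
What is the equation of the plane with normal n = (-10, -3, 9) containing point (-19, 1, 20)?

The plane through P with normal n = (a, b, c) satisfies n·(r - P) = 0,
i.e. ax + by + cz = a·x₀ + b·y₀ + c·z₀.
d = (-10)·(-19) + (-3)·1 + 9·20
  = 190 - 3 + 180
  = 367
Equation: -10x - 3y + 9z = 367

-10x - 3y + 9z = 367


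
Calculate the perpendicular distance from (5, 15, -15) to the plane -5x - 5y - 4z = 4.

distance = |a·x₀ + b·y₀ + c·z₀ - d| / √(a² + b² + c²)
  = |(-5)·5 + (-5)·15 + (-4)·(-15) - 4| / √((-5)² + (-5)² + (-4)²)
  = |-25 - 75 + 60 - 4| / √(25 + 25 + 16)
  = |-44| / √66
  = 44 / 8.124
  ≈ 5.416

5.416


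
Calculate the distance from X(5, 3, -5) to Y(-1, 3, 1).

d = √[(x₂-x₁)² + (y₂-y₁)² + (z₂-z₁)²]
  = √[(-6)² + 0² + 6²]
  = √[36 + 0 + 36]
  = √72
  ≈ 8.485

8.485


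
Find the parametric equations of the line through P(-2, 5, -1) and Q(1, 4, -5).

Direction vector d = Q - P = (1 + 2, 4 - 5, -5 + 1) = (3, -1, -4)
Parametric form r = P + t·d:
x = -2 + 3t, y = 5 - t, z = -1 - 4t

x = -2 + 3t, y = 5 - t, z = -1 - 4t


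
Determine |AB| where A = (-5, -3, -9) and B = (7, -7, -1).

d = √[(x₂-x₁)² + (y₂-y₁)² + (z₂-z₁)²]
  = √[12² + (-4)² + 8²]
  = √[144 + 16 + 64]
  = √224
  ≈ 14.97

14.97


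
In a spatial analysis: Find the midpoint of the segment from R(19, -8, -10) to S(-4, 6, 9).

M = ((x₁+x₂)/2, (y₁+y₂)/2, (z₁+z₂)/2)
  = ((19 - 4)/2, (-8 + 6)/2, (-10 + 9)/2)
  = (15/2, -2/2, -1/2)
  = (7.5, -1, -0.5)

(7.5, -1, -0.5)


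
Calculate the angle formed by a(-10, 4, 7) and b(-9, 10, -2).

a·b = (-10)·(-9) + 4·10 + 7·(-2) = 90 + 40 - 14 = 116
|a| = √((-10)² + 4² + 7²) = √165 ≈ 12.85
|b| = √((-9)² + 10² + (-2)²) = √185 ≈ 13.6
cos θ = (a·b)/(|a||b|) = 116/(12.85·13.6) ≈ 0.6639
θ = arccos(0.6639) ≈ 48.4°

48.4°


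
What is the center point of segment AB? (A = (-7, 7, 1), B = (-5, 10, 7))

M = ((x₁+x₂)/2, (y₁+y₂)/2, (z₁+z₂)/2)
  = ((-7 - 5)/2, (7 + 10)/2, (1 + 7)/2)
  = (-12/2, 17/2, 8/2)
  = (-6, 8.5, 4)

(-6, 8.5, 4)


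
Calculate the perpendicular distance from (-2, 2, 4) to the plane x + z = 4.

distance = |a·x₀ + b·y₀ + c·z₀ - d| / √(a² + b² + c²)
  = |1·(-2) + 0·2 + 1·4 - 4| / √(1² + 0² + 1²)
  = |-2 + 0 + 4 - 4| / √(1 + 0 + 1)
  = |-2| / √2
  = 2 / 1.414
  ≈ 1.414

1.414


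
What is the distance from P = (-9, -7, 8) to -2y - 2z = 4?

distance = |a·x₀ + b·y₀ + c·z₀ - d| / √(a² + b² + c²)
  = |0·(-9) + (-2)·(-7) + (-2)·8 - 4| / √(0² + (-2)² + (-2)²)
  = |0 + 14 - 16 - 4| / √(0 + 4 + 4)
  = |-6| / √8
  = 6 / 2.828
  ≈ 2.121

2.121


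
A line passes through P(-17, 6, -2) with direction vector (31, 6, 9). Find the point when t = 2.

P(t) = P + t·d
  = (-17 + 31·2, 6 + 6·2, -2 + 9·2)
  = (-17 + 62, 6 + 12, -2 + 18)
  = (45, 18, 16)

(45, 18, 16)


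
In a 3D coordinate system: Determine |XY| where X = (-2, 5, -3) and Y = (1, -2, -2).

d = √[(x₂-x₁)² + (y₂-y₁)² + (z₂-z₁)²]
  = √[3² + (-7)² + 1²]
  = √[9 + 49 + 1]
  = √59
  ≈ 7.681

7.681


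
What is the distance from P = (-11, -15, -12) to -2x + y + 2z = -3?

distance = |a·x₀ + b·y₀ + c·z₀ - d| / √(a² + b² + c²)
  = |(-2)·(-11) + 1·(-15) + 2·(-12) - (-3)| / √((-2)² + 1² + 2²)
  = |22 - 15 - 24 + 3| / √(4 + 1 + 4)
  = |-14| / √9
  = 14 / 3
  ≈ 4.667

4.667


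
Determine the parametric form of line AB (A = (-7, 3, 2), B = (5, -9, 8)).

Direction vector d = B - A = (5 + 7, -9 - 3, 8 - 2) = (12, -12, 6)
Parametric form r = A + t·d:
x = -7 + 12t, y = 3 - 12t, z = 2 + 6t

x = -7 + 12t, y = 3 - 12t, z = 2 + 6t


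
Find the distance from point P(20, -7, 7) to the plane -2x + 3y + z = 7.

distance = |a·x₀ + b·y₀ + c·z₀ - d| / √(a² + b² + c²)
  = |(-2)·20 + 3·(-7) + 1·7 - 7| / √((-2)² + 3² + 1²)
  = |-40 - 21 + 7 - 7| / √(4 + 9 + 1)
  = |-61| / √14
  = 61 / 3.742
  ≈ 16.3

16.3


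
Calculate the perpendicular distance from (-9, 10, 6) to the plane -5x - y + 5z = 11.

distance = |a·x₀ + b·y₀ + c·z₀ - d| / √(a² + b² + c²)
  = |(-5)·(-9) + (-1)·10 + 5·6 - 11| / √((-5)² + (-1)² + 5²)
  = |45 - 10 + 30 - 11| / √(25 + 1 + 25)
  = |54| / √51
  = 54 / 7.141
  ≈ 7.562

7.562


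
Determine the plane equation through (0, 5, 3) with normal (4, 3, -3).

The plane through P with normal n = (a, b, c) satisfies n·(r - P) = 0,
i.e. ax + by + cz = a·x₀ + b·y₀ + c·z₀.
d = 4·0 + 3·5 + (-3)·3
  = 0 + 15 - 9
  = 6
Equation: 4x + 3y - 3z = 6

4x + 3y - 3z = 6


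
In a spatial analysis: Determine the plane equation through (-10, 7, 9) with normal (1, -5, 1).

The plane through P with normal n = (a, b, c) satisfies n·(r - P) = 0,
i.e. ax + by + cz = a·x₀ + b·y₀ + c·z₀.
d = 1·(-10) + (-5)·7 + 1·9
  = -10 - 35 + 9
  = -36
Equation: x - 5y + z = -36

x - 5y + z = -36


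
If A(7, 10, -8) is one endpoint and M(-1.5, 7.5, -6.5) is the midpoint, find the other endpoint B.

B = 2M - A
  = (2·(-1.5) - 7, 2·7.5 - 10, 2·(-6.5) - (-8))
  = (-3 - 7, 15 - 10, -13 + 8)
  = (-10, 5, -5)

(-10, 5, -5)


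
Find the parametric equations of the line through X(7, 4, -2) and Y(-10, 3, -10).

Direction vector d = Y - X = (-10 - 7, 3 - 4, -10 + 2) = (-17, -1, -8)
Parametric form r = X + t·d:
x = 7 - 17t, y = 4 - t, z = -2 - 8t

x = 7 - 17t, y = 4 - t, z = -2 - 8t


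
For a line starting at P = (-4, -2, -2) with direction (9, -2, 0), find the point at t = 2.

P(t) = P + t·d
  = (-4 + 9·2, -2 + (-2)·2, -2 + 0·2)
  = (-4 + 18, -2 - 4, -2 + 0)
  = (14, -6, -2)

(14, -6, -2)


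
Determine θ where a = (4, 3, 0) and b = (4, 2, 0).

a·b = 4·4 + 3·2 + 0·0 = 16 + 6 + 0 = 22
|a| = √(4² + 3² + 0²) = √25 ≈ 5
|b| = √(4² + 2² + 0²) = √20 ≈ 4.472
cos θ = (a·b)/(|a||b|) = 22/(5·4.472) ≈ 0.9839
θ = arccos(0.9839) ≈ 10.3°

10.3°


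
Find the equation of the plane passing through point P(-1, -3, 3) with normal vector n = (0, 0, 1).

The plane through P with normal n = (a, b, c) satisfies n·(r - P) = 0,
i.e. ax + by + cz = a·x₀ + b·y₀ + c·z₀.
d = 0·(-1) + 0·(-3) + 1·3
  = 0 + 0 + 3
  = 3
Equation: z = 3

z = 3


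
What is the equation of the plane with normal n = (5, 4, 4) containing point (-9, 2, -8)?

The plane through P with normal n = (a, b, c) satisfies n·(r - P) = 0,
i.e. ax + by + cz = a·x₀ + b·y₀ + c·z₀.
d = 5·(-9) + 4·2 + 4·(-8)
  = -45 + 8 - 32
  = -69
Equation: 5x + 4y + 4z = -69

5x + 4y + 4z = -69


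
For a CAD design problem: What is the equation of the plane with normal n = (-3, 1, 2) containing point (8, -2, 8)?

The plane through P with normal n = (a, b, c) satisfies n·(r - P) = 0,
i.e. ax + by + cz = a·x₀ + b·y₀ + c·z₀.
d = (-3)·8 + 1·(-2) + 2·8
  = -24 - 2 + 16
  = -10
Equation: -3x + y + 2z = -10

-3x + y + 2z = -10


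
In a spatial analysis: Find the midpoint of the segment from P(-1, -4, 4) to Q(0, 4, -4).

M = ((x₁+x₂)/2, (y₁+y₂)/2, (z₁+z₂)/2)
  = ((-1 + 0)/2, (-4 + 4)/2, (4 - 4)/2)
  = (-1/2, 0/2, 0/2)
  = (-0.5, 0, 0)

(-0.5, 0, 0)


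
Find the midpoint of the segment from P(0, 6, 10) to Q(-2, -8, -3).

M = ((x₁+x₂)/2, (y₁+y₂)/2, (z₁+z₂)/2)
  = ((0 - 2)/2, (6 - 8)/2, (10 - 3)/2)
  = (-2/2, -2/2, 7/2)
  = (-1, -1, 3.5)

(-1, -1, 3.5)


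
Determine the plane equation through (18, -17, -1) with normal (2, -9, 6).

The plane through P with normal n = (a, b, c) satisfies n·(r - P) = 0,
i.e. ax + by + cz = a·x₀ + b·y₀ + c·z₀.
d = 2·18 + (-9)·(-17) + 6·(-1)
  = 36 + 153 - 6
  = 183
Equation: 2x - 9y + 6z = 183

2x - 9y + 6z = 183


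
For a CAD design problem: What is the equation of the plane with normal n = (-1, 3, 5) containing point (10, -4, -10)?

The plane through P with normal n = (a, b, c) satisfies n·(r - P) = 0,
i.e. ax + by + cz = a·x₀ + b·y₀ + c·z₀.
d = (-1)·10 + 3·(-4) + 5·(-10)
  = -10 - 12 - 50
  = -72
Equation: -x + 3y + 5z = -72

-x + 3y + 5z = -72


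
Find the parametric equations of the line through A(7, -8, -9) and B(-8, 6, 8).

Direction vector d = B - A = (-8 - 7, 6 + 8, 8 + 9) = (-15, 14, 17)
Parametric form r = A + t·d:
x = 7 - 15t, y = -8 + 14t, z = -9 + 17t

x = 7 - 15t, y = -8 + 14t, z = -9 + 17t


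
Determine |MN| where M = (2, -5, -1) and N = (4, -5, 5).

d = √[(x₂-x₁)² + (y₂-y₁)² + (z₂-z₁)²]
  = √[2² + 0² + 6²]
  = √[4 + 0 + 36]
  = √40
  ≈ 6.325

6.325


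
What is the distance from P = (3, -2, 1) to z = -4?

distance = |a·x₀ + b·y₀ + c·z₀ - d| / √(a² + b² + c²)
  = |0·3 + 0·(-2) + 1·1 - (-4)| / √(0² + 0² + 1²)
  = |0 + 0 + 1 + 4| / √(0 + 0 + 1)
  = |5| / √1
  = 5 / 1
  ≈ 5

5


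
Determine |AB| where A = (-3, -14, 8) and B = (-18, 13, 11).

d = √[(x₂-x₁)² + (y₂-y₁)² + (z₂-z₁)²]
  = √[(-15)² + 27² + 3²]
  = √[225 + 729 + 9]
  = √963
  ≈ 31.03

31.03


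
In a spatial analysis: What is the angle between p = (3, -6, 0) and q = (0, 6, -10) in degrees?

p·q = 3·0 + (-6)·6 + 0·(-10) = 0 - 36 + 0 = -36
|p| = √(3² + (-6)² + 0²) = √45 ≈ 6.708
|q| = √(0² + 6² + (-10)²) = √136 ≈ 11.66
cos θ = (p·q)/(|p||q|) = -36/(6.708·11.66) ≈ -0.4602
θ = arccos(-0.4602) ≈ 117.4°

117.4°


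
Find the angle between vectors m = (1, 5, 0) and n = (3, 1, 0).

m·n = 1·3 + 5·1 + 0·0 = 3 + 5 + 0 = 8
|m| = √(1² + 5² + 0²) = √26 ≈ 5.099
|n| = √(3² + 1² + 0²) = √10 ≈ 3.162
cos θ = (m·n)/(|m||n|) = 8/(5.099·3.162) ≈ 0.4961
θ = arccos(0.4961) ≈ 60.26°

60.26°


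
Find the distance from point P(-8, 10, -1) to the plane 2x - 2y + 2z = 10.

distance = |a·x₀ + b·y₀ + c·z₀ - d| / √(a² + b² + c²)
  = |2·(-8) + (-2)·10 + 2·(-1) - 10| / √(2² + (-2)² + 2²)
  = |-16 - 20 - 2 - 10| / √(4 + 4 + 4)
  = |-48| / √12
  = 48 / 3.464
  ≈ 13.86

13.86


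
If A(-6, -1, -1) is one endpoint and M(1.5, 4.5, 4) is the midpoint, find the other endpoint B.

B = 2M - A
  = (2·1.5 - (-6), 2·4.5 - (-1), 2·4 - (-1))
  = (3 + 6, 9 + 1, 8 + 1)
  = (9, 10, 9)

(9, 10, 9)


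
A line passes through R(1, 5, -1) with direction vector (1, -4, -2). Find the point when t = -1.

P(t) = R + t·d
  = (1 + 1·(-1), 5 + (-4)·(-1), -1 + (-2)·(-1))
  = (1 - 1, 5 + 4, -1 + 2)
  = (0, 9, 1)

(0, 9, 1)


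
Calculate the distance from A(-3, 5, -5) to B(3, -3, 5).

d = √[(x₂-x₁)² + (y₂-y₁)² + (z₂-z₁)²]
  = √[6² + (-8)² + 10²]
  = √[36 + 64 + 100]
  = √200
  ≈ 14.14

14.14


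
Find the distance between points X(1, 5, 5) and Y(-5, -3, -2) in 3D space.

d = √[(x₂-x₁)² + (y₂-y₁)² + (z₂-z₁)²]
  = √[(-6)² + (-8)² + (-7)²]
  = √[36 + 64 + 49]
  = √149
  ≈ 12.21

12.21


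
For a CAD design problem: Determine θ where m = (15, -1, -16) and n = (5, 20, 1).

m·n = 15·5 + (-1)·20 + (-16)·1 = 75 - 20 - 16 = 39
|m| = √(15² + (-1)² + (-16)²) = √482 ≈ 21.95
|n| = √(5² + 20² + 1²) = √426 ≈ 20.64
cos θ = (m·n)/(|m||n|) = 39/(21.95·20.64) ≈ 0.08607
θ = arccos(0.08607) ≈ 85.06°

85.06°
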